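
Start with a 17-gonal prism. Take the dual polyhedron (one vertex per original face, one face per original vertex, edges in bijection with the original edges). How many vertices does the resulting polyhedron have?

The base solid has V = 34, E = 51, F = 19.
The dual swaps V and F and preserves E: V′ = F = 19, E′ = E = 51, F′ = V = 34.

19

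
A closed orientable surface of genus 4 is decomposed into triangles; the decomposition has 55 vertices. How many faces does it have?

χ = 2 − 2·4 = -6, and every face is a triangle so 3F = 2E.
V − E + F = -6 with E = 3F/2 gives 55 − (3/2 − 1)·F = -6, so F = 122 and E = 183.

122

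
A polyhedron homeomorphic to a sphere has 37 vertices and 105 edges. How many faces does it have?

70

Here V − E + F = 2.
F = 2 − V + E = 2 − 37 + 105 = 70.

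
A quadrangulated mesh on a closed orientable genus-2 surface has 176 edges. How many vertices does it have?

χ = 2 − 2·2 = -2, and every face is a square so 4F = 2E.
F = 2E/4 = 88. Then V = -2 + E − F = -2 + 176 − 88 = 86.

86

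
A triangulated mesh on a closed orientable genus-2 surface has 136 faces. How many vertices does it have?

66

χ = 2 − 2·2 = -2, and every face is a triangle so 3F = 2E.
E = 3·136/2 = 204. Then V = -2 + E − F = -2 + 204 − 136 = 66.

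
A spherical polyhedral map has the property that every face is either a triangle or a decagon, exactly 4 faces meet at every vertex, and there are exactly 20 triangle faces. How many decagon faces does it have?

Let x be the number of decagons; then F = 20 + x.
Edge–face incidences: 2E = 3·20 + 10·x = 60 + 10x.
Every vertex has degree 4, so 4V = 2E.
Euler: V − E + F = 2 ⇒ (2E)/4 − E + (20 + x) = 2.
Multiply by 8: 2·(2E) − 4·(2E) + 8·(20 + x) = 16, i.e. 160 + 8x − 2·(60 + 10x) = 16.
Collecting terms: −12x + 40 = 16, so −12x = −24, so x = 2.
Then 2E = 60 + 10·2 = 80, so E = 40, V = 2E/4 = 20, F = 20 + 2 = 22.

2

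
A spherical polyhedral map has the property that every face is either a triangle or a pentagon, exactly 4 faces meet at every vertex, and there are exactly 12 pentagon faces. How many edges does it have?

Let x be the number of triangles; then F = 12 + x.
Edge–face incidences: 2E = 5·12 + 3·x = 60 + 3x.
Every vertex has degree 4, so 4V = 2E.
Euler: V − E + F = 2 ⇒ (2E)/4 − E + (12 + x) = 2.
Multiply by 8: 2·(2E) − 4·(2E) + 8·(12 + x) = 16, i.e. 96 + 8x − 2·(60 + 3x) = 16.
Collecting terms: 2x − 24 = 16, so 2x = 40, so x = 20.
Then 2E = 60 + 3·20 = 120, so E = 60, V = 2E/4 = 30, F = 12 + 20 = 32.

60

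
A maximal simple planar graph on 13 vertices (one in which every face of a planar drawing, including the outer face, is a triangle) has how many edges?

In a plane triangulation 3F = 2E and V − E + F = 2, so E = 3V − 6 = 3·13 − 6 = 33.

33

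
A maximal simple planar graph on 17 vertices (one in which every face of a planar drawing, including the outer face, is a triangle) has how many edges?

In a plane triangulation 3F = 2E and V − E + F = 2, so E = 3V − 6 = 3·17 − 6 = 45.

45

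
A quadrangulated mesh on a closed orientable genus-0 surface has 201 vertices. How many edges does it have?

398

χ = 2 − 2·0 = 2, and every face is a square so 4F = 2E.
V − E + F = 2 with E = 4F/2 gives 201 − (4/2 − 1)·F = 2, so F = 199 and E = 398.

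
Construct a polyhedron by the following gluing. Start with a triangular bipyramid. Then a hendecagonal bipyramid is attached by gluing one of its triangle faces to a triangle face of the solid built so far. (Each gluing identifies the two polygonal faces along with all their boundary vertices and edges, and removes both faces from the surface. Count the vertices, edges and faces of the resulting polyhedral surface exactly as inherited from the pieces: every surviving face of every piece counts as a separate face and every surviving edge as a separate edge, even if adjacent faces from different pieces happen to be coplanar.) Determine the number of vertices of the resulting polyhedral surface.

A triangular bipyramid: V=5, E=9, F=6.
Attach a hendecagonal bipyramid (V=13, E=33, F=22) along a 3-gon: merge 3 vertices and 3 edges, delete both glued faces → V=15, E=39, F=26.
Check: V − E + F = 15 − 39 + 26 = 2.

15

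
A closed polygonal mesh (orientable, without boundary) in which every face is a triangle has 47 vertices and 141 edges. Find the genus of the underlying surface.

1

Every face is a triangle and each edge borders two faces, so 3F = 2·141, giving F = 94.
χ = V − E + F = 47 − 141 + 94 = 0.
For a closed orientable surface χ = 2 − 2g, so g = (2 − (0))/2 = 1.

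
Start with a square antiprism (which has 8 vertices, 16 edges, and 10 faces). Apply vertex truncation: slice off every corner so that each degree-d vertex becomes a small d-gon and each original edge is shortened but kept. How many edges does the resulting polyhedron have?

Truncation replaces each original edge-end by a new vertex, so V′ = 2E = 32.
Each original edge survives, and each old vertex of degree d contributes d new edges; summing degrees gives Σd = 2E, so E′ = E + 2E = 3E = 48.
Each original face survives and each original vertex becomes one new face: F′ = F + V = 18.

48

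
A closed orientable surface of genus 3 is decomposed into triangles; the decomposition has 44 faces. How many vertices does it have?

18

χ = 2 − 2·3 = -4, and every face is a triangle so 3F = 2E.
E = 3·44/2 = 66. Then V = -4 + E − F = -4 + 66 − 44 = 18.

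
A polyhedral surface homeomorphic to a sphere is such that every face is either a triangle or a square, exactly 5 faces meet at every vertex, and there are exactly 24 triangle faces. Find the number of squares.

Let x be the number of squares; then F = 24 + x.
Edge–face incidences: 2E = 3·24 + 4·x = 72 + 4x.
Every vertex has degree 5, so 5V = 2E.
Euler: V − E + F = 2 ⇒ (2E)/5 − E + (24 + x) = 2.
Multiply by 10: 2·(2E) − 5·(2E) + 10·(24 + x) = 20, i.e. 240 + 10x − 3·(72 + 4x) = 20.
Collecting terms: −2x + 24 = 20, so −2x = −4, so x = 2.
Then 2E = 72 + 4·2 = 80, so E = 40, V = 2E/5 = 16, F = 24 + 2 = 26.

2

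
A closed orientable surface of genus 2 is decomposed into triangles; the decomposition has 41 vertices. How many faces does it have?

χ = 2 − 2·2 = -2, and every face is a triangle so 3F = 2E.
V − E + F = -2 with E = 3F/2 gives 41 − (3/2 − 1)·F = -2, so F = 86 and E = 129.

86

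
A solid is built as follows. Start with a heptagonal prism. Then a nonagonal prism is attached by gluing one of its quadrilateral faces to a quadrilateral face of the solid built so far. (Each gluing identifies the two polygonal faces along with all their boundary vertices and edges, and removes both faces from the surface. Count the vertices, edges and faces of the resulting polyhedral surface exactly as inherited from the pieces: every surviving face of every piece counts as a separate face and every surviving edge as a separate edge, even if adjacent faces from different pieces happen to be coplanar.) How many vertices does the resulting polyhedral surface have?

28

A heptagonal prism: V=14, E=21, F=9.
Attach a nonagonal prism (V=18, E=27, F=11) along a 4-gon: merge 4 vertices and 4 edges, delete both glued faces → V=28, E=44, F=18.
Check: V − E + F = 28 − 44 + 18 = 2.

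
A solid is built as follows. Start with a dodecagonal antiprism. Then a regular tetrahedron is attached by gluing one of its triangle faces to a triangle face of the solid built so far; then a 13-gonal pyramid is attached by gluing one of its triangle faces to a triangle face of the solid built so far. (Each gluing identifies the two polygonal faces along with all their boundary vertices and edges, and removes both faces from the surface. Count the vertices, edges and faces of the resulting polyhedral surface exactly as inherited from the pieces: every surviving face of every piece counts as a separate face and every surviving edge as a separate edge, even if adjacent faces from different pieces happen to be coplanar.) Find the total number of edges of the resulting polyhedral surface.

A dodecagonal antiprism: V=24, E=48, F=26.
Attach a regular tetrahedron (V=4, E=6, F=4) along a 3-gon: merge 3 vertices and 3 edges, delete both glued faces → V=25, E=51, F=28.
Attach a 13-gonal pyramid (V=14, E=26, F=14) along a 3-gon: merge 3 vertices and 3 edges, delete both glued faces → V=36, E=74, F=40.
Check: V − E + F = 36 − 74 + 40 = 2.

74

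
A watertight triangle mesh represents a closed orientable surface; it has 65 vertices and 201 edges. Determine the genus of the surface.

Every face is a triangle and each edge borders two faces, so 3F = 2·201, giving F = 134.
χ = V − E + F = 65 − 201 + 134 = -2.
For a closed orientable surface χ = 2 − 2g, so g = (2 − (-2))/2 = 2.

2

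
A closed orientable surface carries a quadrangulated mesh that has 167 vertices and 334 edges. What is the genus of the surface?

1

Every face is a square and each edge borders two faces, so 4F = 2·334, giving F = 167.
χ = V − E + F = 167 − 334 + 167 = 0.
For a closed orientable surface χ = 2 − 2g, so g = (2 − (0))/2 = 1.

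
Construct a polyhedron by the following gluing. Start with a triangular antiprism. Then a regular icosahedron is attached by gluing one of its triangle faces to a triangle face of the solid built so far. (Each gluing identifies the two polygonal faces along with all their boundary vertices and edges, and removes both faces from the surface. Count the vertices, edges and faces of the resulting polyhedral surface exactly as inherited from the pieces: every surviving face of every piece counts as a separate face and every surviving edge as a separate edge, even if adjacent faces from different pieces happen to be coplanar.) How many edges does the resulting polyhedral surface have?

39

A triangular antiprism: V=6, E=12, F=8.
Attach a regular icosahedron (V=12, E=30, F=20) along a 3-gon: merge 3 vertices and 3 edges, delete both glued faces → V=15, E=39, F=26.
Check: V − E + F = 15 − 39 + 26 = 2.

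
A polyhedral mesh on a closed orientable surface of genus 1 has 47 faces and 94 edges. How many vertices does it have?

47

For a closed orientable surface of genus 1, χ = 2 − 2·1 = 0.
V = 0 + E − F = 0 + 94 − 47 = 47.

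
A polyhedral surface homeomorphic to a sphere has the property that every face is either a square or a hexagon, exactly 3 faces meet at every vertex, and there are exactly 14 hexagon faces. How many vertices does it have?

36

Let x be the number of squares; then F = 14 + x.
Edge–face incidences: 2E = 6·14 + 4·x = 84 + 4x.
Every vertex has degree 3, so 3V = 2E.
Euler: V − E + F = 2 ⇒ (2E)/3 − E + (14 + x) = 2.
Multiply by 6: 2·(2E) − 3·(2E) + 6·(14 + x) = 12, i.e. 84 + 6x − (84 + 4x) = 12.
Collecting terms: 2x = 12, so x = 6.
Then 2E = 84 + 4·6 = 108, so E = 54, V = 2E/3 = 36, F = 14 + 6 = 20.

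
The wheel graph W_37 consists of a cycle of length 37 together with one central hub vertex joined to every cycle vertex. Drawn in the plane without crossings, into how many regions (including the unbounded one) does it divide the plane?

38

W_37 has V = 37 + 1 = 38 vertices and E = 2·37 = 74 edges.
By Euler's formula F = 2 − V + E = 2 − 38 + 74 = 38.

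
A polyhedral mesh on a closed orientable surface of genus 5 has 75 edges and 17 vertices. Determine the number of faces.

For a closed orientable surface of genus 5, χ = 2 − 2·5 = -8.
F = -8 − V + E = -8 − 17 + 75 = 50.

50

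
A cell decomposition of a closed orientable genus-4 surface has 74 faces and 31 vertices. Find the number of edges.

For a closed orientable surface of genus 4, χ = 2 − 2·4 = -6.
E = V + F − (-6) = 31 + 74 − (-6) = 111.

111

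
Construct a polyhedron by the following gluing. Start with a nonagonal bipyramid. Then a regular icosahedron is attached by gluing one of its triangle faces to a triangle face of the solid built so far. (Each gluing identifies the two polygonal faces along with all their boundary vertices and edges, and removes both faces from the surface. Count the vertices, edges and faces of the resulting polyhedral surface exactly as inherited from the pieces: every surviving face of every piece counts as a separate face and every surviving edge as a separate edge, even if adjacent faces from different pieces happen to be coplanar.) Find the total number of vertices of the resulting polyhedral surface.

A nonagonal bipyramid: V=11, E=27, F=18.
Attach a regular icosahedron (V=12, E=30, F=20) along a 3-gon: merge 3 vertices and 3 edges, delete both glued faces → V=20, E=54, F=36.
Check: V − E + F = 20 − 54 + 36 = 2.

20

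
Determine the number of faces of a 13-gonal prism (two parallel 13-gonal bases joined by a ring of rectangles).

15

A prism on an n-gon has two n-gon bases and n rectangular sides: V = 2·13 = 26, E = 3·13 = 39, F = 13 + 2 = 15.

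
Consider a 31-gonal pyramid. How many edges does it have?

A pyramid on an n-gon base has one n-gon and n triangles: V = 31 + 1 = 32, E = 2·31 = 62, F = 31 + 1 = 32.

62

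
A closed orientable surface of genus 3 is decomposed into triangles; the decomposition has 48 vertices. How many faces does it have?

χ = 2 − 2·3 = -4, and every face is a triangle so 3F = 2E.
V − E + F = -4 with E = 3F/2 gives 48 − (3/2 − 1)·F = -4, so F = 104 and E = 156.

104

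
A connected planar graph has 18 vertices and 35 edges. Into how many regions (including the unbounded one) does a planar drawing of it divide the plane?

Euler's formula for a connected plane graph: V − E + F = 2, so F = 2 − 18 + 35 = 19.

19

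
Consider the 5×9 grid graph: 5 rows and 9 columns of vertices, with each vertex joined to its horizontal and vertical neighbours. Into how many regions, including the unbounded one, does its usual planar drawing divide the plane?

33

The grid has V = 5·9 = 45 vertices and E = 5·8 + 9·4 = 76 edges.
F = 2 − V + E = 2 − 45 + 76 = 33.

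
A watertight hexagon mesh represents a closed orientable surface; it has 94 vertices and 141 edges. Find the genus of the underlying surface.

1

Every face is a hexagon and each edge borders two faces, so 6F = 2·141, giving F = 47.
χ = V − E + F = 94 − 141 + 47 = 0.
For a closed orientable surface χ = 2 − 2g, so g = (2 − (0))/2 = 1.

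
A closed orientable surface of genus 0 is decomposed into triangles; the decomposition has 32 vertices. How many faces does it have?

χ = 2 − 2·0 = 2, and every face is a triangle so 3F = 2E.
V − E + F = 2 with E = 3F/2 gives 32 − (3/2 − 1)·F = 2, so F = 60 and E = 90.

60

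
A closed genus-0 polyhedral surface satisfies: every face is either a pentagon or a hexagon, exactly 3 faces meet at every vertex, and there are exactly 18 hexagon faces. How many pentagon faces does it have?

12

Let x be the number of pentagons; then F = 18 + x.
Edge–face incidences: 2E = 6·18 + 5·x = 108 + 5x.
Every vertex has degree 3, so 3V = 2E.
Euler: V − E + F = 2 ⇒ (2E)/3 − E + (18 + x) = 2.
Multiply by 6: 2·(2E) − 3·(2E) + 6·(18 + x) = 12, i.e. 108 + 6x − (108 + 5x) = 12.
Collecting terms: x = 12.
Then 2E = 108 + 5·12 = 168, so E = 84, V = 2E/3 = 56, F = 18 + 12 = 30.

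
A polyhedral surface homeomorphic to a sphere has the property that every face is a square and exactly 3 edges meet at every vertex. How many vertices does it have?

8

Each face has 4 edges and each edge borders two faces, so 2E = 4F.
Each vertex has degree 3, so 3V = 2E and hence V = 4F/3.
Euler: V − E + F = 2 ⇒ (4F/3) − (4F/2) + F = 2.
Multiply by 6: (8 − 12 + 6)F = 12, i.e. 2F = 12.
So F = 6, E = 4·6/2 = 12, V = 4·6/3 = 8.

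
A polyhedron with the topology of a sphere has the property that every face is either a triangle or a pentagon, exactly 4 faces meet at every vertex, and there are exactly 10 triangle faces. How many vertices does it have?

Let x be the number of pentagons; then F = 10 + x.
Edge–face incidences: 2E = 3·10 + 5·x = 30 + 5x.
Every vertex has degree 4, so 4V = 2E.
Euler: V − E + F = 2 ⇒ (2E)/4 − E + (10 + x) = 2.
Multiply by 8: 2·(2E) − 4·(2E) + 8·(10 + x) = 16, i.e. 80 + 8x − 2·(30 + 5x) = 16.
Collecting terms: −2x + 20 = 16, so −2x = −4, so x = 2.
Then 2E = 30 + 5·2 = 40, so E = 20, V = 2E/4 = 10, F = 10 + 2 = 12.

10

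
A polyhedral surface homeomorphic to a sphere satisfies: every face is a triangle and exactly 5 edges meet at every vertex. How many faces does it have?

20

Each face has 3 edges and each edge borders two faces, so 2E = 3F.
Each vertex has degree 5, so 5V = 2E and hence V = 3F/5.
Euler: V − E + F = 2 ⇒ (3F/5) − (3F/2) + F = 2.
Multiply by 10: (6 − 15 + 10)F = 20, i.e. 1F = 20.
So F = 20, E = 3·20/2 = 30, V = 3·20/5 = 12.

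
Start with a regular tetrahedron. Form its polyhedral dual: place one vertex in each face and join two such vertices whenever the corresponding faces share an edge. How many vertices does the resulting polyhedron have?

4

The base solid has V = 4, E = 6, F = 4.
The dual swaps V and F and preserves E: V′ = F = 4, E′ = E = 6, F′ = V = 4.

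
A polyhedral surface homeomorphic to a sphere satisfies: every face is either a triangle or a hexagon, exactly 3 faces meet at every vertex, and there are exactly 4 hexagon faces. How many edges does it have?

18

Let x be the number of triangles; then F = 4 + x.
Edge–face incidences: 2E = 6·4 + 3·x = 24 + 3x.
Every vertex has degree 3, so 3V = 2E.
Euler: V − E + F = 2 ⇒ (2E)/3 − E + (4 + x) = 2.
Multiply by 6: 2·(2E) − 3·(2E) + 6·(4 + x) = 12, i.e. 24 + 6x − (24 + 3x) = 12.
Collecting terms: 3x = 12, so x = 4.
Then 2E = 24 + 3·4 = 36, so E = 18, V = 2E/3 = 12, F = 4 + 4 = 8.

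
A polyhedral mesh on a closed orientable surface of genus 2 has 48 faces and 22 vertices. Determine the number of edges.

For a closed orientable surface of genus 2, χ = 2 − 2·2 = -2.
E = V + F − (-2) = 22 + 48 − (-2) = 72.

72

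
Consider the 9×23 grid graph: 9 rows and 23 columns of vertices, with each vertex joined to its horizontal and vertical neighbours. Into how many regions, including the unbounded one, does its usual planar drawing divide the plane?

177

The grid has V = 9·23 = 207 vertices and E = 9·22 + 23·8 = 382 edges.
F = 2 − V + E = 2 − 207 + 382 = 177.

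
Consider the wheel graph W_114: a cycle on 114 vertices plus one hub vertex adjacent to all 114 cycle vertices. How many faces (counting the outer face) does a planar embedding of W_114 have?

115

W_114 has V = 114 + 1 = 115 vertices and E = 2·114 = 228 edges.
By Euler's formula F = 2 − V + E = 2 − 115 + 228 = 115.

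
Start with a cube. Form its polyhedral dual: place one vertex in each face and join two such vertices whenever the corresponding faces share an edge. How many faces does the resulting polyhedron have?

The base solid has V = 8, E = 12, F = 6.
The dual swaps V and F and preserves E: V′ = F = 6, E′ = E = 12, F′ = V = 8.

8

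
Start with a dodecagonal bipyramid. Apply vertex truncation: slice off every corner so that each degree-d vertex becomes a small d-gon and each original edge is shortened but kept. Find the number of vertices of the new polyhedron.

The base solid has V = 14, E = 36, F = 24.
Truncation replaces each original edge-end by a new vertex, so V′ = 2E = 72.
Each original edge survives, and each old vertex of degree d contributes d new edges; summing degrees gives Σd = 2E, so E′ = E + 2E = 3E = 108.
Each original face survives and each original vertex becomes one new face: F′ = F + V = 38.

72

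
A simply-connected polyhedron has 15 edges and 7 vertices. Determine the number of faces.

10

Here V − E + F = 2.
F = 2 − V + E = 2 − 7 + 15 = 10.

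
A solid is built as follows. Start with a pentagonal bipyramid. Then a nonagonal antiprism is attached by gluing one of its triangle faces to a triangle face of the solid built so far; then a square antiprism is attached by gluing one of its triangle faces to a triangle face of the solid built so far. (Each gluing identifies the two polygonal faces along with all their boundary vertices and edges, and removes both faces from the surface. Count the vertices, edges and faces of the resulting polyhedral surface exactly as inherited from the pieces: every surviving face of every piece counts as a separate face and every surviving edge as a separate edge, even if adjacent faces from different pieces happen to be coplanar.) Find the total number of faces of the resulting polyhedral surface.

A pentagonal bipyramid: V=7, E=15, F=10.
Attach a nonagonal antiprism (V=18, E=36, F=20) along a 3-gon: merge 3 vertices and 3 edges, delete both glued faces → V=22, E=48, F=28.
Attach a square antiprism (V=8, E=16, F=10) along a 3-gon: merge 3 vertices and 3 edges, delete both glued faces → V=27, E=61, F=36.
Check: V − E + F = 27 − 61 + 36 = 2.

36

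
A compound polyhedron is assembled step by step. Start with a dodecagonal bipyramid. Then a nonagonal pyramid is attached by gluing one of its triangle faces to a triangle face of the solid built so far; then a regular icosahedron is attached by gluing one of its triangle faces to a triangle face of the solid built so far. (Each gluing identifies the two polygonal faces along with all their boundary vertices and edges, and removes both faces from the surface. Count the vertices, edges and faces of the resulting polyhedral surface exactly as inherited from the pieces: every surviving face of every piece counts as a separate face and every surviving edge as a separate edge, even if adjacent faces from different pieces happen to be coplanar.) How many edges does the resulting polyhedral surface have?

78

A dodecagonal bipyramid: V=14, E=36, F=24.
Attach a nonagonal pyramid (V=10, E=18, F=10) along a 3-gon: merge 3 vertices and 3 edges, delete both glued faces → V=21, E=51, F=32.
Attach a regular icosahedron (V=12, E=30, F=20) along a 3-gon: merge 3 vertices and 3 edges, delete both glued faces → V=30, E=78, F=50.
Check: V − E + F = 30 − 78 + 50 = 2.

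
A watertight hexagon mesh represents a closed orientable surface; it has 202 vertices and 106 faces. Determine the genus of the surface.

Every face is a hexagon, so 2E = 6·106 = 636, giving E = 318.
χ = V − E + F = 202 − 318 + 106 = -10.
For a closed orientable surface χ = 2 − 2g, so g = (2 − (-10))/2 = 6.

6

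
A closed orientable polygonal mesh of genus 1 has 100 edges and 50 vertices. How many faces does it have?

50

For a closed orientable surface of genus 1, χ = 2 − 2·1 = 0.
F = 0 − V + E = 0 − 50 + 100 = 50.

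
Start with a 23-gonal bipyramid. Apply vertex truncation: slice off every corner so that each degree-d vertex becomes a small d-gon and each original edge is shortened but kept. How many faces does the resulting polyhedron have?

The base solid has V = 25, E = 69, F = 46.
Truncation replaces each original edge-end by a new vertex, so V′ = 2E = 138.
Each original edge survives, and each old vertex of degree d contributes d new edges; summing degrees gives Σd = 2E, so E′ = E + 2E = 3E = 207.
Each original face survives and each original vertex becomes one new face: F′ = F + V = 71.

71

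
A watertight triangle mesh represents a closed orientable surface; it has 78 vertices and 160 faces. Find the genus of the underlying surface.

Every face is a triangle, so 2E = 3·160 = 480, giving E = 240.
χ = V − E + F = 78 − 240 + 160 = -2.
For a closed orientable surface χ = 2 − 2g, so g = (2 − (-2))/2 = 2.

2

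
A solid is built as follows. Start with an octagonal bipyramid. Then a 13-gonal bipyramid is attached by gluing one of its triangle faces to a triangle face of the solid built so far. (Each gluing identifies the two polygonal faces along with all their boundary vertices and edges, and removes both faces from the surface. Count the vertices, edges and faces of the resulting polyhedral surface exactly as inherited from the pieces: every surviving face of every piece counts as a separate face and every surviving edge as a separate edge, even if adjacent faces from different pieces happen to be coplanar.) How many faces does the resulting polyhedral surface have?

40

An octagonal bipyramid: V=10, E=24, F=16.
Attach a 13-gonal bipyramid (V=15, E=39, F=26) along a 3-gon: merge 3 vertices and 3 edges, delete both glued faces → V=22, E=60, F=40.
Check: V − E + F = 22 − 60 + 40 = 2.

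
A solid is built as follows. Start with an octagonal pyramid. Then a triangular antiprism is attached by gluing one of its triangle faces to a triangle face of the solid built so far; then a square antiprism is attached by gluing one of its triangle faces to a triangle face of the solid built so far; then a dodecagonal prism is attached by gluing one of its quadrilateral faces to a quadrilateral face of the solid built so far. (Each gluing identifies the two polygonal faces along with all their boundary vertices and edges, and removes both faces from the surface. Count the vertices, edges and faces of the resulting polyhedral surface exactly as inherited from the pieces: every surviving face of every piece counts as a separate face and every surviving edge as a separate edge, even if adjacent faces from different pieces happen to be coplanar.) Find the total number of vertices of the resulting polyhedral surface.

An octagonal pyramid: V=9, E=16, F=9.
Attach a triangular antiprism (V=6, E=12, F=8) along a 3-gon: merge 3 vertices and 3 edges, delete both glued faces → V=12, E=25, F=15.
Attach a square antiprism (V=8, E=16, F=10) along a 3-gon: merge 3 vertices and 3 edges, delete both glued faces → V=17, E=38, F=23.
Attach a dodecagonal prism (V=24, E=36, F=14) along a 4-gon: merge 4 vertices and 4 edges, delete both glued faces → V=37, E=70, F=35.
Check: V − E + F = 37 − 70 + 35 = 2.

37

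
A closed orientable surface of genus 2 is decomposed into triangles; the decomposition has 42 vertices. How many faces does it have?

88

χ = 2 − 2·2 = -2, and every face is a triangle so 3F = 2E.
V − E + F = -2 with E = 3F/2 gives 42 − (3/2 − 1)·F = -2, so F = 88 and E = 132.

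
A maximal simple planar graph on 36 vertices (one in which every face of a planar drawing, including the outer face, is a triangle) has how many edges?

102

In a plane triangulation 3F = 2E and V − E + F = 2, so E = 3V − 6 = 3·36 − 6 = 102.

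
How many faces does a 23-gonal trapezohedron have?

46

The n-trapezohedron (dual of the n-antiprism) has V = 2·23 + 2 = 48, E = 4·23 = 92, F = 2·23 = 46.
Check: V − E + F = 48 − 92 + 46 = 2.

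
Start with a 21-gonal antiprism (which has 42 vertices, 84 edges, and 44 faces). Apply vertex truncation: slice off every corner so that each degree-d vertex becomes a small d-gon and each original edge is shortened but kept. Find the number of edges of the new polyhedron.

Truncation replaces each original edge-end by a new vertex, so V′ = 2E = 168.
Each original edge survives, and each old vertex of degree d contributes d new edges; summing degrees gives Σd = 2E, so E′ = E + 2E = 3E = 252.
Each original face survives and each original vertex becomes one new face: F′ = F + V = 86.

252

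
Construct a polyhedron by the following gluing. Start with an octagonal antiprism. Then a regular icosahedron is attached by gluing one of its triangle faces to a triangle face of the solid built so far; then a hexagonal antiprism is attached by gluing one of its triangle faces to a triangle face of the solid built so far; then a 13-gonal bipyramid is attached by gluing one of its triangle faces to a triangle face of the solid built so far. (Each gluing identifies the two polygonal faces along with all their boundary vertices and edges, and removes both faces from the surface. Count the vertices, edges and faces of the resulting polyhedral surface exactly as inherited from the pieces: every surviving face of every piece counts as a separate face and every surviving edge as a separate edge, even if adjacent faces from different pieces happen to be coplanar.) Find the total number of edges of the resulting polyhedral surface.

116

An octagonal antiprism: V=16, E=32, F=18.
Attach a regular icosahedron (V=12, E=30, F=20) along a 3-gon: merge 3 vertices and 3 edges, delete both glued faces → V=25, E=59, F=36.
Attach a hexagonal antiprism (V=12, E=24, F=14) along a 3-gon: merge 3 vertices and 3 edges, delete both glued faces → V=34, E=80, F=48.
Attach a 13-gonal bipyramid (V=15, E=39, F=26) along a 3-gon: merge 3 vertices and 3 edges, delete both glued faces → V=46, E=116, F=72.
Check: V − E + F = 46 − 116 + 72 = 2.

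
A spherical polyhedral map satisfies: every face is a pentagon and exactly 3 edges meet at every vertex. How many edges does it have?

30

Each face has 5 edges and each edge borders two faces, so 2E = 5F.
Each vertex has degree 3, so 3V = 2E and hence V = 5F/3.
Euler: V − E + F = 2 ⇒ (5F/3) − (5F/2) + F = 2.
Multiply by 6: (10 − 15 + 6)F = 12, i.e. 1F = 12.
So F = 12, E = 5·12/2 = 30, V = 5·12/3 = 20.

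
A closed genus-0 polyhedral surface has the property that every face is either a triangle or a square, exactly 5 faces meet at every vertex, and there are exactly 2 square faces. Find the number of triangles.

Let x be the number of triangles; then F = 2 + x.
Edge–face incidences: 2E = 4·2 + 3·x = 8 + 3x.
Every vertex has degree 5, so 5V = 2E.
Euler: V − E + F = 2 ⇒ (2E)/5 − E + (2 + x) = 2.
Multiply by 10: 2·(2E) − 5·(2E) + 10·(2 + x) = 20, i.e. 20 + 10x − 3·(8 + 3x) = 20.
Collecting terms: x − 4 = 20, so x = 24.
Then 2E = 8 + 3·24 = 80, so E = 40, V = 2E/5 = 16, F = 2 + 24 = 26.

24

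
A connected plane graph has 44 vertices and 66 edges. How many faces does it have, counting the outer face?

Euler's formula for a connected plane graph: V − E + F = 2, so F = 2 − 44 + 66 = 24.

24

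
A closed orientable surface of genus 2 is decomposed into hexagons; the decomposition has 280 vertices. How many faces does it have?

141

χ = 2 − 2·2 = -2, and every face is a hexagon so 6F = 2E.
V − E + F = -2 with E = 6F/2 gives 280 − (6/2 − 1)·F = -2, so F = 141 and E = 423.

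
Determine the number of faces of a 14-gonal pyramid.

15

A pyramid on an n-gon base has one n-gon and n triangles: V = 14 + 1 = 15, E = 2·14 = 28, F = 14 + 1 = 15.
Check: V − E + F = 15 − 28 + 15 = 2.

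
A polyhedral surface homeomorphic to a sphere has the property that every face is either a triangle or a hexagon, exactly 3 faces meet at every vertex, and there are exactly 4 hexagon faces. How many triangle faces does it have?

Let x be the number of triangles; then F = 4 + x.
Edge–face incidences: 2E = 6·4 + 3·x = 24 + 3x.
Every vertex has degree 3, so 3V = 2E.
Euler: V − E + F = 2 ⇒ (2E)/3 − E + (4 + x) = 2.
Multiply by 6: 2·(2E) − 3·(2E) + 6·(4 + x) = 12, i.e. 24 + 6x − (24 + 3x) = 12.
Collecting terms: 3x = 12, so x = 4.
Then 2E = 24 + 3·4 = 36, so E = 18, V = 2E/3 = 12, F = 4 + 4 = 8.

4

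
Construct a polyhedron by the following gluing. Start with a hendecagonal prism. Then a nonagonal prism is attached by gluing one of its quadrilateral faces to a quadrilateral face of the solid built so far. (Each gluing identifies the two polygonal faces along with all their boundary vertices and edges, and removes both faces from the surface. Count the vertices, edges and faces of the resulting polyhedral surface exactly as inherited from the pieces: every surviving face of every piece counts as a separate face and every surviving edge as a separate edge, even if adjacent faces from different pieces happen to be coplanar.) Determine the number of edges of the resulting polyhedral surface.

A hendecagonal prism: V=22, E=33, F=13.
Attach a nonagonal prism (V=18, E=27, F=11) along a 4-gon: merge 4 vertices and 4 edges, delete both glued faces → V=36, E=56, F=22.
Check: V − E + F = 36 − 56 + 22 = 2.

56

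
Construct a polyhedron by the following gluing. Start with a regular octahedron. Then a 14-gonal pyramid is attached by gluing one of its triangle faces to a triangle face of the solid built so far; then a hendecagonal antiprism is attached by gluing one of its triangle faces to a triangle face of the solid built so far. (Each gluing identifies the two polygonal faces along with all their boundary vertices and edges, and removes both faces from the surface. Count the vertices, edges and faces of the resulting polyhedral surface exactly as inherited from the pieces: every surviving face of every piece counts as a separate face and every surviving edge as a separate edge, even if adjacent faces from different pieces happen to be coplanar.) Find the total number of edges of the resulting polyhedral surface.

A regular octahedron: V=6, E=12, F=8.
Attach a 14-gonal pyramid (V=15, E=28, F=15) along a 3-gon: merge 3 vertices and 3 edges, delete both glued faces → V=18, E=37, F=21.
Attach a hendecagonal antiprism (V=22, E=44, F=24) along a 3-gon: merge 3 vertices and 3 edges, delete both glued faces → V=37, E=78, F=43.
Check: V − E + F = 37 − 78 + 43 = 2.

78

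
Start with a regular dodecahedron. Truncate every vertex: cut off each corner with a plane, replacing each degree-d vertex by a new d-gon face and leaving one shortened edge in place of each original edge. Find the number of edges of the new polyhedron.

The base solid has V = 20, E = 30, F = 12.
Truncation replaces each original edge-end by a new vertex, so V′ = 2E = 60.
Each original edge survives, and each old vertex of degree d contributes d new edges; summing degrees gives Σd = 2E, so E′ = E + 2E = 3E = 90.
Each original face survives and each original vertex becomes one new face: F′ = F + V = 32.

90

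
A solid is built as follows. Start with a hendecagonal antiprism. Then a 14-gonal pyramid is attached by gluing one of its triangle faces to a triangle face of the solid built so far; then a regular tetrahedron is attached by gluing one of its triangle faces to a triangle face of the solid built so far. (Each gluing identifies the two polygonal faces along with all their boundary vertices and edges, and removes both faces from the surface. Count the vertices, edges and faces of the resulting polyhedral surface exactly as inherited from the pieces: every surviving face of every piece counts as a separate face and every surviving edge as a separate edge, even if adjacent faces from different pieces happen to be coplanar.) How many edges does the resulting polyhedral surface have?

72

A hendecagonal antiprism: V=22, E=44, F=24.
Attach a 14-gonal pyramid (V=15, E=28, F=15) along a 3-gon: merge 3 vertices and 3 edges, delete both glued faces → V=34, E=69, F=37.
Attach a regular tetrahedron (V=4, E=6, F=4) along a 3-gon: merge 3 vertices and 3 edges, delete both glued faces → V=35, E=72, F=39.
Check: V − E + F = 35 − 72 + 39 = 2.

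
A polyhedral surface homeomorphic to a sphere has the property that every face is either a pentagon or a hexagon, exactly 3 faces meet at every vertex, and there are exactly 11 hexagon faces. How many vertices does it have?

Let x be the number of pentagons; then F = 11 + x.
Edge–face incidences: 2E = 6·11 + 5·x = 66 + 5x.
Every vertex has degree 3, so 3V = 2E.
Euler: V − E + F = 2 ⇒ (2E)/3 − E + (11 + x) = 2.
Multiply by 6: 2·(2E) − 3·(2E) + 6·(11 + x) = 12, i.e. 66 + 6x − (66 + 5x) = 12.
Collecting terms: x = 12.
Then 2E = 66 + 5·12 = 126, so E = 63, V = 2E/3 = 42, F = 11 + 12 = 23.

42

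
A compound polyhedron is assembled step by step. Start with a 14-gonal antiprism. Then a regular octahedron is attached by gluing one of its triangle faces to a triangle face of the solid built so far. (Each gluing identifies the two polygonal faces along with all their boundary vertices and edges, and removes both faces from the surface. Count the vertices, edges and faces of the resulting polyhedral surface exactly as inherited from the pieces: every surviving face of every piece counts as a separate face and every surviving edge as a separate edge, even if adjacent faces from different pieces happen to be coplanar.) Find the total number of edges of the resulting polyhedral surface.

65

A 14-gonal antiprism: V=28, E=56, F=30.
Attach a regular octahedron (V=6, E=12, F=8) along a 3-gon: merge 3 vertices and 3 edges, delete both glued faces → V=31, E=65, F=36.
Check: V − E + F = 31 − 65 + 36 = 2.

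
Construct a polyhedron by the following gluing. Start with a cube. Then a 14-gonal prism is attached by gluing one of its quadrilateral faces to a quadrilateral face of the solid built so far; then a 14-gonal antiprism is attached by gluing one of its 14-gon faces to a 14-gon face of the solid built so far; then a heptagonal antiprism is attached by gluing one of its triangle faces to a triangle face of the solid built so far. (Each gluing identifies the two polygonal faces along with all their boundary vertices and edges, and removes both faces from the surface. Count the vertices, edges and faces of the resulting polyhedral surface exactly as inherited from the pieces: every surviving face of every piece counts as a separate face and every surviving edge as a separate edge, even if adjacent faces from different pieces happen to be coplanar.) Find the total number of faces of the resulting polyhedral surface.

62

A cube: V=8, E=12, F=6.
Attach a 14-gonal prism (V=28, E=42, F=16) along a 4-gon: merge 4 vertices and 4 edges, delete both glued faces → V=32, E=50, F=20.
Attach a 14-gonal antiprism (V=28, E=56, F=30) along a 14-gon: merge 14 vertices and 14 edges, delete both glued faces → V=46, E=92, F=48.
Attach a heptagonal antiprism (V=14, E=28, F=16) along a 3-gon: merge 3 vertices and 3 edges, delete both glued faces → V=57, E=117, F=62.
Check: V − E + F = 57 − 117 + 62 = 2.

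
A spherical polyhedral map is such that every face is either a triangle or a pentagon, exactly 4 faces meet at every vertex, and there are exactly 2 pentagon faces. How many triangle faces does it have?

10

Let x be the number of triangles; then F = 2 + x.
Edge–face incidences: 2E = 5·2 + 3·x = 10 + 3x.
Every vertex has degree 4, so 4V = 2E.
Euler: V − E + F = 2 ⇒ (2E)/4 − E + (2 + x) = 2.
Multiply by 8: 2·(2E) − 4·(2E) + 8·(2 + x) = 16, i.e. 16 + 8x − 2·(10 + 3x) = 16.
Collecting terms: 2x − 4 = 16, so 2x = 20, so x = 10.
Then 2E = 10 + 3·10 = 40, so E = 20, V = 2E/4 = 10, F = 2 + 10 = 12.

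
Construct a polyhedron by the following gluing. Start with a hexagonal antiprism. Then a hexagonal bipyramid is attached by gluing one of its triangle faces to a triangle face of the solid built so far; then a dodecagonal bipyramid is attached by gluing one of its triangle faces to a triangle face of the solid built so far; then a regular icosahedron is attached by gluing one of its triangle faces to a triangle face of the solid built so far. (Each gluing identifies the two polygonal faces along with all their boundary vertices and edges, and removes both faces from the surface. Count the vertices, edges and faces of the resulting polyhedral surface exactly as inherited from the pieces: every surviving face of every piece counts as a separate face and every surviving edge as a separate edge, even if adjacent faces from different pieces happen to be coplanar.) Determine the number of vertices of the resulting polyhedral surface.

37

A hexagonal antiprism: V=12, E=24, F=14.
Attach a hexagonal bipyramid (V=8, E=18, F=12) along a 3-gon: merge 3 vertices and 3 edges, delete both glued faces → V=17, E=39, F=24.
Attach a dodecagonal bipyramid (V=14, E=36, F=24) along a 3-gon: merge 3 vertices and 3 edges, delete both glued faces → V=28, E=72, F=46.
Attach a regular icosahedron (V=12, E=30, F=20) along a 3-gon: merge 3 vertices and 3 edges, delete both glued faces → V=37, E=99, F=64.
Check: V − E + F = 37 − 99 + 64 = 2.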